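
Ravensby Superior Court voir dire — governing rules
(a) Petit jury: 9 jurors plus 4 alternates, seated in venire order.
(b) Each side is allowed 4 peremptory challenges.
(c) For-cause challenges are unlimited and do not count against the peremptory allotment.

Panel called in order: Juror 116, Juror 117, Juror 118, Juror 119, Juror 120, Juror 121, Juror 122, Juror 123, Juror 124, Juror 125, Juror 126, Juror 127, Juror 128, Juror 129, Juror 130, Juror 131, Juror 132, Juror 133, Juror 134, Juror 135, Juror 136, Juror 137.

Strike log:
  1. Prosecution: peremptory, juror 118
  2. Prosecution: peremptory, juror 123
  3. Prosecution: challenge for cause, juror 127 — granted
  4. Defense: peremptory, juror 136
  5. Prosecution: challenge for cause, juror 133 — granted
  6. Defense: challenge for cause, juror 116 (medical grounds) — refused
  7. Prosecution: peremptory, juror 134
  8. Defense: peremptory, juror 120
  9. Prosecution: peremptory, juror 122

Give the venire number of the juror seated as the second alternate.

Removed: #118, #120, #122, #123, #127, #133, #134, #136. (#116 stays — for-cause denied.)
Filling seats in venire order through position 11: #116, #117, #119, #121, #124, #125, #126, #128, #129, #130, #131.
So alternate 2 is #131.

131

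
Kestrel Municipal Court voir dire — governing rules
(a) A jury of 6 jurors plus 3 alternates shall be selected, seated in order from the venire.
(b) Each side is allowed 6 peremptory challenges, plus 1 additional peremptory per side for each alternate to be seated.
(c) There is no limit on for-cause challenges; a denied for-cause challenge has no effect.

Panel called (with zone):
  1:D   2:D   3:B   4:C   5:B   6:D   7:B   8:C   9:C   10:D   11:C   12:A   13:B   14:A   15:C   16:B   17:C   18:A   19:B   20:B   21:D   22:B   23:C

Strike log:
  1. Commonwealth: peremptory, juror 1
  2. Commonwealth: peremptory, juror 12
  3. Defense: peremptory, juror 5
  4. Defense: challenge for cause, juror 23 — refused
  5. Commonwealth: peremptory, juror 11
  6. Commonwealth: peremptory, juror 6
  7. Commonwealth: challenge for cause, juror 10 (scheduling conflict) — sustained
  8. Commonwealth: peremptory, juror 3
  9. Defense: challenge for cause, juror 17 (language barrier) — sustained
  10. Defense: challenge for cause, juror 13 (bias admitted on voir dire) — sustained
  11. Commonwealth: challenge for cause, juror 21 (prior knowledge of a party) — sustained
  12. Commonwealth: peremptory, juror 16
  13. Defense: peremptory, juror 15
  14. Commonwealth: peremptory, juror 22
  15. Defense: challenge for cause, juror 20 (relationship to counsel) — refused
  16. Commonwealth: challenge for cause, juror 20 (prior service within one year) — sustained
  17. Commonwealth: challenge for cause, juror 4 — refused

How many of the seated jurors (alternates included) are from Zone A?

2

Removed: #1, #3, #5, #6, #10, #11, #12, #13, #15, #16, #17, #20, #21, #22.
Seated (9 incl. alternates): #2, #4, #7, #8, #9, #14, #18, #19, #23.
Of those, in Zone A: #14, #18 → 2.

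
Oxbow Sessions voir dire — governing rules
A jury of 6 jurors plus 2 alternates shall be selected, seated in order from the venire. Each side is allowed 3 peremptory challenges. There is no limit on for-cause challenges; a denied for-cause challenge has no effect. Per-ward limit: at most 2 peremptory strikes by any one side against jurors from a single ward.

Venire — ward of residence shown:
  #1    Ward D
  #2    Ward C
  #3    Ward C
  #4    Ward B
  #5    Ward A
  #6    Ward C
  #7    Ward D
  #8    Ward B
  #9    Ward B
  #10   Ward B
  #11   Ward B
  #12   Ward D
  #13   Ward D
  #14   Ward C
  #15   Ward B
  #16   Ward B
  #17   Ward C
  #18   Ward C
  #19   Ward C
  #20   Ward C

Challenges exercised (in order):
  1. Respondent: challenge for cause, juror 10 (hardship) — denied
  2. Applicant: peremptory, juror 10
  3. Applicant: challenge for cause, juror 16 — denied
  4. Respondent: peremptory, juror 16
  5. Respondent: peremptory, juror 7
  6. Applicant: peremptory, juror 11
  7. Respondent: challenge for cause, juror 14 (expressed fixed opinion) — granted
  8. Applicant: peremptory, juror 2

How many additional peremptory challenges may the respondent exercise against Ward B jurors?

1

Respondent peremptories so far: #16, #7 — 2 of 3 used, 1 left overall.
Against Ward B: #16 — 1 used; per-ward cap 2 leaves 1.
Binding limit: min(1, 1) = 1.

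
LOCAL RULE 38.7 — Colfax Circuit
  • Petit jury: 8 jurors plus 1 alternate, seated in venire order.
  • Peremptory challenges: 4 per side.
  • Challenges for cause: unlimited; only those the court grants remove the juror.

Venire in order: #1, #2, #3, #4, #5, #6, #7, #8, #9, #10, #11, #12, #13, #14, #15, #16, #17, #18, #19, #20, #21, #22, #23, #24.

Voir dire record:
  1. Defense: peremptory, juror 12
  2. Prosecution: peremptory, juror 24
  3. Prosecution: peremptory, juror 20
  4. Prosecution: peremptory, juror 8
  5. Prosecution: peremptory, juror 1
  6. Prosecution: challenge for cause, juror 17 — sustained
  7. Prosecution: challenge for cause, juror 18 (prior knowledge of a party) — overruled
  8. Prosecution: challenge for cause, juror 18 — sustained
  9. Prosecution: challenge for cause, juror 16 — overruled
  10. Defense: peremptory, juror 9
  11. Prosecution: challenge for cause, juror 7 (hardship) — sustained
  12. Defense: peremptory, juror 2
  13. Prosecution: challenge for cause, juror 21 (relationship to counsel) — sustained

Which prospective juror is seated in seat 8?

Removed: #1, #2, #7, #8, #9, #12, #17, #18, #20, #21, #24. (#16 stays — for-cause denied.)
Seating in order: seats 1–8 → #3, #4, #5, #6, #10, #11, #13, #14; alternates → #15.
So seat 8 is #14.

14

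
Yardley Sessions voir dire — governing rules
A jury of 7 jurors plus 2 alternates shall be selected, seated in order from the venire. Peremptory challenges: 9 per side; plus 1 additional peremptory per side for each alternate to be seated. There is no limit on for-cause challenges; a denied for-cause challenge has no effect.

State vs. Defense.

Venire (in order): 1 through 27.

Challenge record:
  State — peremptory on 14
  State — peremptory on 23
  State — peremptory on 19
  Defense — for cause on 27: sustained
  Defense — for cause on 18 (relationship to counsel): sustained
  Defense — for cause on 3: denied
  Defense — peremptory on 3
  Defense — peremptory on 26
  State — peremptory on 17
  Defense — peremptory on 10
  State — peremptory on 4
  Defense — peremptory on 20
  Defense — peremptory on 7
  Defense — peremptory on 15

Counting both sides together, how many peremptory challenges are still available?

State allotment: 9 base + 1 × 2 alternates = 11. Defense allotment: 9 base + 1 × 2 alternates = 11.
State peremptories used: #14, #23, #19, #17, #4 — 5.
Defense peremptories used: #3, #26, #10, #20, #7, #15 — 6 (for-cause on #27, #18, #3 don't count).
Remaining: (11 − 5) + (11 − 6) = 11.

11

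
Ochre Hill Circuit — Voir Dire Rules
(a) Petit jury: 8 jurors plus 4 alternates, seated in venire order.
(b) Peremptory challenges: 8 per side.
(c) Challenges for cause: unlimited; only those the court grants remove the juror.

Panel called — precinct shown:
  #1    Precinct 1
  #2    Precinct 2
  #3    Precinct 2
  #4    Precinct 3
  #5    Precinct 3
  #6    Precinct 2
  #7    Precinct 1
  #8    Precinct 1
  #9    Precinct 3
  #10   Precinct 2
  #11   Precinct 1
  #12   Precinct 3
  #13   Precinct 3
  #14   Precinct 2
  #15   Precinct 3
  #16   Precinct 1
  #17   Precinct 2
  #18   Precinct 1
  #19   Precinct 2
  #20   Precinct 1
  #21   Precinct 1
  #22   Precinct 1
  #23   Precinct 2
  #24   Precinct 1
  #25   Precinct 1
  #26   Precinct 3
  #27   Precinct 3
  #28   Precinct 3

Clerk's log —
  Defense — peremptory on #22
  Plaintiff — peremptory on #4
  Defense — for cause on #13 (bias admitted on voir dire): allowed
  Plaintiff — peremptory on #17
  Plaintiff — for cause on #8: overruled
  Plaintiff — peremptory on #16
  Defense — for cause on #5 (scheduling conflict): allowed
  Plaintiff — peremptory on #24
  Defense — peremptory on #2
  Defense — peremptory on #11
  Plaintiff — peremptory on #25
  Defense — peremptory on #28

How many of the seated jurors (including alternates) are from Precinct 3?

Removed: #2, #4, #5, #11, #13, #16, #17, #22, #24, #25, #28.
Seated (12 incl. alternates): #1, #3, #6, #7, #8, #9, #10, #12, #14, #15, #18, #19.
Of those, in Precinct 3: #9, #12, #15 → 3.

3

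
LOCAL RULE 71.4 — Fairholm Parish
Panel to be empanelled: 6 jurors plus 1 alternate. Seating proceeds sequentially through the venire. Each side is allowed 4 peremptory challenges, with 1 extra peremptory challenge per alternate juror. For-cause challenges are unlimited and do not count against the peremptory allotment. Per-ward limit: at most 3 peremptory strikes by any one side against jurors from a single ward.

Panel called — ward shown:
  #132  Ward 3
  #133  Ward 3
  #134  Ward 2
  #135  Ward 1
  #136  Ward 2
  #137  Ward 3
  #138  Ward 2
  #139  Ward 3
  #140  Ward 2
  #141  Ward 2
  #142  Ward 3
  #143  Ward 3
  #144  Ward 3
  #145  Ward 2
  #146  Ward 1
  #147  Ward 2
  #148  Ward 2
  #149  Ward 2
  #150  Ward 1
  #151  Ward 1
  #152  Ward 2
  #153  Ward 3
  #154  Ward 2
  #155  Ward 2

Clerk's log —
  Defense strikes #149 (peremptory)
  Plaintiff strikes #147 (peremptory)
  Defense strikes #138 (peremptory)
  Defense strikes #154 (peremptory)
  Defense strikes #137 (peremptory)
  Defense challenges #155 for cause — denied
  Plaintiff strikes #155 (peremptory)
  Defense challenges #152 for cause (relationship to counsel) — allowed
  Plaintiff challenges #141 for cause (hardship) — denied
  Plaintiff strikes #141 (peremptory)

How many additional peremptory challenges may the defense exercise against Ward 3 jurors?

1

Defense peremptories so far: #149, #138, #154, #137 — 4 of 5 used, 1 left overall.
Against Ward 3: #137 — 1 used; per-ward cap 3 leaves 2.
Binding limit: min(1, 2) = 1.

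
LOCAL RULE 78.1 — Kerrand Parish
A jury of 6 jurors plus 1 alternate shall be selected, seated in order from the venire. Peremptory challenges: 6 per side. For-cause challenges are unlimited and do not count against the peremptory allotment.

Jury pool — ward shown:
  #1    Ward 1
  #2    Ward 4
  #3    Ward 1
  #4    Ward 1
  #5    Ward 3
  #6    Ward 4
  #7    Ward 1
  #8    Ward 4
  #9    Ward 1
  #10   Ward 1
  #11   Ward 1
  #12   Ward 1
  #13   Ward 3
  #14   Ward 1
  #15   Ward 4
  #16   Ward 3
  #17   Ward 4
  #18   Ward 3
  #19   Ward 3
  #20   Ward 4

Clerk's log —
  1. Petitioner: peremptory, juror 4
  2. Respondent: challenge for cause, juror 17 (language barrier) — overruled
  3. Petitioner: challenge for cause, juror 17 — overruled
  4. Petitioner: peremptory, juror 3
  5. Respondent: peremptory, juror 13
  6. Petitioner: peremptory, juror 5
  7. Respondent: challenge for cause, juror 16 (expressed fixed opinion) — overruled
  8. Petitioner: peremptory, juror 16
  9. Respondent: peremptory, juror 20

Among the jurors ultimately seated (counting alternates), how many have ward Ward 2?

Removed: #3, #4, #5, #13, #16, #20.
Seated (7 incl. alternates): #1, #2, #6, #7, #8, #9, #10.
None of those are in Ward 2 → 0.

0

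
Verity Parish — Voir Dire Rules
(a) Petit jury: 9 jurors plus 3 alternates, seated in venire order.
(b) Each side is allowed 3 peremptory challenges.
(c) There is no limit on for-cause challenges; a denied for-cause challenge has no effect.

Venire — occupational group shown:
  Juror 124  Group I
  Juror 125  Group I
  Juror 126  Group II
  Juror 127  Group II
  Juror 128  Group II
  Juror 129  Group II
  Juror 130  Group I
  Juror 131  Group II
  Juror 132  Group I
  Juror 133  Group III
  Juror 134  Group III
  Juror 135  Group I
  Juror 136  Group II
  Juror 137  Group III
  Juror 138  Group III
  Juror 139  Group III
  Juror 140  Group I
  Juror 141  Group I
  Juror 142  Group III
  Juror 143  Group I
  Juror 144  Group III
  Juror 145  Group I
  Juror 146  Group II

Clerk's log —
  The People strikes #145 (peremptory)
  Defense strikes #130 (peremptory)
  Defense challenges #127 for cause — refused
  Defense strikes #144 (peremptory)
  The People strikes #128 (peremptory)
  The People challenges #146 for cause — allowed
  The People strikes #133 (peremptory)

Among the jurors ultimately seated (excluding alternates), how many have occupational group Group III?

1

Removed: #128, #130, #133, #144, #145, #146.
Seated jurors 1–9: #124, #125, #126, #127, #129, #131, #132, #134, #135 (alternates #136, #137, #138 not counted).
Of those, in Group III: #134 → 1.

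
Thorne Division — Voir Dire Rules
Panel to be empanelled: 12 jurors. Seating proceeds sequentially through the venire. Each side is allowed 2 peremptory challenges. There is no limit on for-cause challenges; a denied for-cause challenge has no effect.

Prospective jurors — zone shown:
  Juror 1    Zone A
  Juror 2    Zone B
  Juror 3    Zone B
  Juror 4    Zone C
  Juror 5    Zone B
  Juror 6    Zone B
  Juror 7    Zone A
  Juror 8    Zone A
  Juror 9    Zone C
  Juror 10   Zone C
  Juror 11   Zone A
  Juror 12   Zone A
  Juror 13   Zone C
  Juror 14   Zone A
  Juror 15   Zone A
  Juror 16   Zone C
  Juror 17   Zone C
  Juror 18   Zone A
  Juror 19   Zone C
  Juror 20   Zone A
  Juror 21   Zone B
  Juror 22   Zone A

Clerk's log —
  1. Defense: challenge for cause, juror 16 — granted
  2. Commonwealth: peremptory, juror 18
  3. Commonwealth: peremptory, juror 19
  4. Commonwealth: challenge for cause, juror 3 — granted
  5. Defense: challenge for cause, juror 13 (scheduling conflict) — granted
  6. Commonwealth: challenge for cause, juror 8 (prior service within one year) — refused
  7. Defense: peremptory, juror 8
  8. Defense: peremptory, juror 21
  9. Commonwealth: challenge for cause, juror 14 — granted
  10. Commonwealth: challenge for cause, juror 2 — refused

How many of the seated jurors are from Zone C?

Removed: #3, #8, #13, #14, #16, #18, #19, #21.
Seated jurors 1–12: #1, #2, #4, #5, #6, #7, #9, #10, #11, #12, #15, #17.
Of those, in Zone C: #4, #9, #10, #17 → 4.

4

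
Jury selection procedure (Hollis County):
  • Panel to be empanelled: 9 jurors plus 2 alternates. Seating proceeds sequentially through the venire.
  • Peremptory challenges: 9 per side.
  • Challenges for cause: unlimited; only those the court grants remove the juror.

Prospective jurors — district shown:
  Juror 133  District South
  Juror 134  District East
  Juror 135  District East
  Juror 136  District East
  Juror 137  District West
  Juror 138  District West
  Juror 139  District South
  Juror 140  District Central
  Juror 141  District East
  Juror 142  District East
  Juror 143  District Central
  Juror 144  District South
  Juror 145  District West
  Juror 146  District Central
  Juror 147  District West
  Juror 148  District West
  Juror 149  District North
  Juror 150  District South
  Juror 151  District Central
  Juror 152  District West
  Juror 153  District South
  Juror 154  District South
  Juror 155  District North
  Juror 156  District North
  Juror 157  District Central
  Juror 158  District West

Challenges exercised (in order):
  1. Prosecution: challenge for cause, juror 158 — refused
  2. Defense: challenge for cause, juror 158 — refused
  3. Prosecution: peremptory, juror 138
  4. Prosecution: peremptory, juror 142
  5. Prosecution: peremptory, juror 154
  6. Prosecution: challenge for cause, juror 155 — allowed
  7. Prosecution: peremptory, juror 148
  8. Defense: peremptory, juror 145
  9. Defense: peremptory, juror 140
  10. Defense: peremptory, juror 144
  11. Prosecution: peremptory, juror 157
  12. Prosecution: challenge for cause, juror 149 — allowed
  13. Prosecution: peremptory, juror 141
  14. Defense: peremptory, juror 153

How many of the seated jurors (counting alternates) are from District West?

2

Removed: #138, #140, #141, #142, #144, #145, #148, #149, #153, #154, #155, #157.
Seated (11 incl. alternates): #133, #134, #135, #136, #137, #139, #143, #146, #147, #150, #151.
Of those, in District West: #137, #147 → 2.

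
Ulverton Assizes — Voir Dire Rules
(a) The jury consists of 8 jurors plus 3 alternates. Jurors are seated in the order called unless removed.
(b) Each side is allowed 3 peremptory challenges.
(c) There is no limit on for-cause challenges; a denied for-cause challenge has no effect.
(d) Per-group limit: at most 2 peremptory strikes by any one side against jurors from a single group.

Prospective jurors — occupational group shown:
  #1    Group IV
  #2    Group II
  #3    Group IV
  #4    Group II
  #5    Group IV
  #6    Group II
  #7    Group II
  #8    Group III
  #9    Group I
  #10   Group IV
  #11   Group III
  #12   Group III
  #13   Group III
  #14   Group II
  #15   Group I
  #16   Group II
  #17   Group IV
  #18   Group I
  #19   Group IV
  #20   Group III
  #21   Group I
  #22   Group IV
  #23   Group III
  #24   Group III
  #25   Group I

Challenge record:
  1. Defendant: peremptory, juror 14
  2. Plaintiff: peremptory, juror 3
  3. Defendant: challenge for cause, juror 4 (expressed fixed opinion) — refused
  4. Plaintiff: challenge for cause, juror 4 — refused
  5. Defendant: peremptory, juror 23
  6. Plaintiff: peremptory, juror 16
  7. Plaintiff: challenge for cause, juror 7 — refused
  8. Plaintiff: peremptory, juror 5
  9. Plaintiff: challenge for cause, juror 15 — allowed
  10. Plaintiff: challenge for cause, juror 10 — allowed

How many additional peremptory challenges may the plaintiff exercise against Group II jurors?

0

Plaintiff peremptories so far: #3, #16, #5 — 3 of 3 used, 0 left overall.
Against Group II: #16 — 1 used; per-group cap 2 leaves 1.
Binding limit: min(0, 1) = 0.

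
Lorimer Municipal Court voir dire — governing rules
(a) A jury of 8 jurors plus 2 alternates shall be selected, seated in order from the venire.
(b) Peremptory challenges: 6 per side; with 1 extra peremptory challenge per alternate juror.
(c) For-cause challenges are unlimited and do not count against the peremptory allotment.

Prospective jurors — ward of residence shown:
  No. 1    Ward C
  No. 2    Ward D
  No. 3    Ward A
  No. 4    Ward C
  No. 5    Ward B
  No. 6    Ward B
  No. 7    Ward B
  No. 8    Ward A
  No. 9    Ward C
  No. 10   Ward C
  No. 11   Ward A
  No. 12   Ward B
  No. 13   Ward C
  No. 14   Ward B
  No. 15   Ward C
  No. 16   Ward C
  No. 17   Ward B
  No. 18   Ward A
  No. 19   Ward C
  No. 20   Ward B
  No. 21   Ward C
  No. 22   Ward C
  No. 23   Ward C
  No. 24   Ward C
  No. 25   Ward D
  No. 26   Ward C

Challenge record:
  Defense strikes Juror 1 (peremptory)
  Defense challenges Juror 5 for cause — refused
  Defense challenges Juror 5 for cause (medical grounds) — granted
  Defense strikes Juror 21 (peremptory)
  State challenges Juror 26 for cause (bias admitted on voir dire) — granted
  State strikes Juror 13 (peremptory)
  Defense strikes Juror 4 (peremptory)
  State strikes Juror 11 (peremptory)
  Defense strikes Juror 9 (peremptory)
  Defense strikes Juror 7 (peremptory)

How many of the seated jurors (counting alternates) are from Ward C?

3

Removed: #1, #4, #5, #7, #9, #11, #13, #21, #26.
Seated (10 incl. alternates): #2, #3, #6, #8, #10, #12, #14, #15, #16, #17.
Of those, in Ward C: #10, #15, #16 → 3.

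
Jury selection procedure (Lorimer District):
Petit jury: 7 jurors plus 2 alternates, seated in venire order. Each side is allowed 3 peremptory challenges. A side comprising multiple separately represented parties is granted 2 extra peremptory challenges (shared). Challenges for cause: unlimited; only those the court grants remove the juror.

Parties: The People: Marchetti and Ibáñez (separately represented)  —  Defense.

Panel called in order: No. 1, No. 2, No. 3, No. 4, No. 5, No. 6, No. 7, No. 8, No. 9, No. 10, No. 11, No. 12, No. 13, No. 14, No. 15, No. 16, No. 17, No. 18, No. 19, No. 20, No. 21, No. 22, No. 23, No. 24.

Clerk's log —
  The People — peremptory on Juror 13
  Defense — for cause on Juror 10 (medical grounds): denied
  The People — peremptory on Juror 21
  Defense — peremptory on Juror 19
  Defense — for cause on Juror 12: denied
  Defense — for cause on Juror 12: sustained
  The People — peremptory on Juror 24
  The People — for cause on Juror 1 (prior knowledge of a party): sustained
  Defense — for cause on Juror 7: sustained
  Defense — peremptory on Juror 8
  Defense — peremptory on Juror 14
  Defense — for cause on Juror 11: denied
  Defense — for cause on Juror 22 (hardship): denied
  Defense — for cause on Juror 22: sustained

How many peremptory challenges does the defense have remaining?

0

Defense allotment: 3.
Defense peremptories used: #19, #8, #14 — 3 (for-cause on #10, #12, #12, #7, #11, #22, #22 don't count).
Remaining: 3 − 3 = 0.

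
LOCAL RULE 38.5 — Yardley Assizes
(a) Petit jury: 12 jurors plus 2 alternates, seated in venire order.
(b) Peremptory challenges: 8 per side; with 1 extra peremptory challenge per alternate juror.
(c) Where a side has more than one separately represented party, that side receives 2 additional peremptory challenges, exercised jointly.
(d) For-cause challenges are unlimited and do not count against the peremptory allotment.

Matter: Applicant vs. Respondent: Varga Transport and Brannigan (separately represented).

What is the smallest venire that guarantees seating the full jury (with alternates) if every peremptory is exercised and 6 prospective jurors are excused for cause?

42

Seats to fill: 12 + 2 alternates = 14.
Peremptories — Applicant: 8 + 1×2 = 10; Respondent: 8 + 1×2 + 2 = 12; total 22.
For-cause removals: 6.
Minimum venire: 14 + 22 + 6 = 42.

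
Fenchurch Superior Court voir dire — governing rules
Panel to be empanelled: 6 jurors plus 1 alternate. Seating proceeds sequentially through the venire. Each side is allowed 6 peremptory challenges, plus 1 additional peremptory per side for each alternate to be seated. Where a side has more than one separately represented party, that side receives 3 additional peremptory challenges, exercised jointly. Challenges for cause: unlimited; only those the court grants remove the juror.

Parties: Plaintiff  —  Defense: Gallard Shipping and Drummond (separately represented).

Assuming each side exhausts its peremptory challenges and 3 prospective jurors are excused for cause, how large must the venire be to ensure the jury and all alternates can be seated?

27

Seats to fill: 6 + 1 alternates = 7.
Peremptories — Plaintiff: 6 + 1×1 = 7; Defense: 6 + 1×1 + 3 = 10; total 17.
For-cause removals: 3.
Minimum venire: 7 + 17 + 3 = 27.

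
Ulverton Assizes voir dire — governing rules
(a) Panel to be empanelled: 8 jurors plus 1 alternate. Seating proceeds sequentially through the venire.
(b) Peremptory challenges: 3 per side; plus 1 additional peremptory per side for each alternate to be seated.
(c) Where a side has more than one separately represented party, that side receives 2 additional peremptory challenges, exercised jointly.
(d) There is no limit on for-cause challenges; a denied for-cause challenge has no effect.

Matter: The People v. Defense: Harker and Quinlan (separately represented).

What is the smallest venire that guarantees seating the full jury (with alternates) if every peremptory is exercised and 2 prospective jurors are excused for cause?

Seats to fill: 8 + 1 alternates = 9.
Peremptories — The People: 3 + 1×1 = 4; Defense: 3 + 1×1 + 2 = 6; total 10.
For-cause removals: 2.
Minimum venire: 9 + 10 + 2 = 21.

21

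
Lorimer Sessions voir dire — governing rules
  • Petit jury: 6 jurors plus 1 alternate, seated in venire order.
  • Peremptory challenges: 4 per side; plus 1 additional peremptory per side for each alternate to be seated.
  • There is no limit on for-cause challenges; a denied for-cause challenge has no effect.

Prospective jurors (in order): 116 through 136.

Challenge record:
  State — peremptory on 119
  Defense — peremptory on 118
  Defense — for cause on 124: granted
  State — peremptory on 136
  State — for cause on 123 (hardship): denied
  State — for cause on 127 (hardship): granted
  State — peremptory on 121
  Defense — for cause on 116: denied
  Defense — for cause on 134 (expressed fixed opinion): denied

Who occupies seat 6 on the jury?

Removed: #118, #119, #121, #124, #127, #136. (#116, #123, #134 stay — for-cause denied.)
Seating in order: seats 1–6 → #116, #117, #120, #122, #123, #125; alternates → #126.
So seat 6 is #125.

125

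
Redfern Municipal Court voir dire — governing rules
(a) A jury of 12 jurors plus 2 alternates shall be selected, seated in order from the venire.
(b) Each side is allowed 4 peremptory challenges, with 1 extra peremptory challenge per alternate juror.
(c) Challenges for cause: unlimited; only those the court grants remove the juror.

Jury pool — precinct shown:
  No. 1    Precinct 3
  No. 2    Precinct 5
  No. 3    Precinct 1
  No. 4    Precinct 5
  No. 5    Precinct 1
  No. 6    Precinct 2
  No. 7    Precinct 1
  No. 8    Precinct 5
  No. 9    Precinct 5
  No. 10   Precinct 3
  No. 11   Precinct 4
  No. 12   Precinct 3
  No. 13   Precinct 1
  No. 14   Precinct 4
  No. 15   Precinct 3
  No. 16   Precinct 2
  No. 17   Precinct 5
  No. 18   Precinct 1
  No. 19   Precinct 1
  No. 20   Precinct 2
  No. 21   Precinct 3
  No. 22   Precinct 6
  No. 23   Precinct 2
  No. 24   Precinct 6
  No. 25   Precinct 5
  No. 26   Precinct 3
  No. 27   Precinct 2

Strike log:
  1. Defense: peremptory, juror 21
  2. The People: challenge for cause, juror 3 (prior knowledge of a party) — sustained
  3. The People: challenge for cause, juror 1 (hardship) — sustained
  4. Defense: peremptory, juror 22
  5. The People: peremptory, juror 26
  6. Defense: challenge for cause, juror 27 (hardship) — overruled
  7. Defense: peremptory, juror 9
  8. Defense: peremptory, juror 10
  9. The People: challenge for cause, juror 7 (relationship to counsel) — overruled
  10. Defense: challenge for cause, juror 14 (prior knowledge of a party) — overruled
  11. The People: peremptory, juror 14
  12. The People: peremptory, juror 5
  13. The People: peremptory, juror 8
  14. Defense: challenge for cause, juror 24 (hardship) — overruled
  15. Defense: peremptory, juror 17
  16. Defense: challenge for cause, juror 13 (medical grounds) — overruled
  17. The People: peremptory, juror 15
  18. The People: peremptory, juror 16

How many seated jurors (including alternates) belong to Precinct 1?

Removed: #1, #3, #5, #8, #9, #10, #14, #15, #16, #17, #21, #22, #26.
Seated (14 incl. alternates): #2, #4, #6, #7, #11, #12, #13, #18, #19, #20, #23, #24, #25, #27.
Of those, in Precinct 1: #7, #13, #18, #19 → 4.

4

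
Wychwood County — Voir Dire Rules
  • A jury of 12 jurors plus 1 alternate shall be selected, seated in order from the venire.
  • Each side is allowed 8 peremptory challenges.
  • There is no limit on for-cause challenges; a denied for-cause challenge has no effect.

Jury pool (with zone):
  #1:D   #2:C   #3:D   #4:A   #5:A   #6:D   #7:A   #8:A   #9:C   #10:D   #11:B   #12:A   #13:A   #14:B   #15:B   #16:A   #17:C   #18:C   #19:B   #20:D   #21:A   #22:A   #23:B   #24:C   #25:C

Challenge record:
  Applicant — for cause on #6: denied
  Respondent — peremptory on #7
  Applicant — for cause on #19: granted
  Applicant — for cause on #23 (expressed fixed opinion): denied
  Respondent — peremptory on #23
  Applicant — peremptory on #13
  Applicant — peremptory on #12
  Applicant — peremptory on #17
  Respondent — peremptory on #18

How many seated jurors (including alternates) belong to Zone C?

Removed: #7, #12, #13, #17, #18, #19, #23.
Seated (13 incl. alternates): #1, #2, #3, #4, #5, #6, #8, #9, #10, #11, #14, #15, #16.
Of those, in Zone C: #2, #9 → 2.

2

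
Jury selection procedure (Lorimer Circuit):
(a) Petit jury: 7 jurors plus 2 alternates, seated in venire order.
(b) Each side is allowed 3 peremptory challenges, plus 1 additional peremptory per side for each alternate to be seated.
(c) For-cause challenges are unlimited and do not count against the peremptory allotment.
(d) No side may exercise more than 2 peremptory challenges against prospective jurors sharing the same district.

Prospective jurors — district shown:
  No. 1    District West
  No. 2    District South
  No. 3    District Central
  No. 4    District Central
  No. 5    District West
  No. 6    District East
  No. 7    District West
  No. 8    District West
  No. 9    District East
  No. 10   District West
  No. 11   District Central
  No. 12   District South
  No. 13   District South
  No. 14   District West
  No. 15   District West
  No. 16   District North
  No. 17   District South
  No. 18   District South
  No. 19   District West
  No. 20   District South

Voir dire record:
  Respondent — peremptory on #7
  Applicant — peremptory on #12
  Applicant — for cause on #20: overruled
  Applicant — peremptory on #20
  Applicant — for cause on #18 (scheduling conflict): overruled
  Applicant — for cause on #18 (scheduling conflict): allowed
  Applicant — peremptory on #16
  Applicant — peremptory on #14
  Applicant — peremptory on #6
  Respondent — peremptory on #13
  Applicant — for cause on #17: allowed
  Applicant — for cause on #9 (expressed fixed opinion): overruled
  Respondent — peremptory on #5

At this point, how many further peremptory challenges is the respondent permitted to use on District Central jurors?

2

Respondent peremptories so far: #7, #13, #5 — 3 of 5 used, 2 left overall.
Against District Central: none yet — per-district cap 2 leaves 2.
Binding limit: min(2, 2) = 2.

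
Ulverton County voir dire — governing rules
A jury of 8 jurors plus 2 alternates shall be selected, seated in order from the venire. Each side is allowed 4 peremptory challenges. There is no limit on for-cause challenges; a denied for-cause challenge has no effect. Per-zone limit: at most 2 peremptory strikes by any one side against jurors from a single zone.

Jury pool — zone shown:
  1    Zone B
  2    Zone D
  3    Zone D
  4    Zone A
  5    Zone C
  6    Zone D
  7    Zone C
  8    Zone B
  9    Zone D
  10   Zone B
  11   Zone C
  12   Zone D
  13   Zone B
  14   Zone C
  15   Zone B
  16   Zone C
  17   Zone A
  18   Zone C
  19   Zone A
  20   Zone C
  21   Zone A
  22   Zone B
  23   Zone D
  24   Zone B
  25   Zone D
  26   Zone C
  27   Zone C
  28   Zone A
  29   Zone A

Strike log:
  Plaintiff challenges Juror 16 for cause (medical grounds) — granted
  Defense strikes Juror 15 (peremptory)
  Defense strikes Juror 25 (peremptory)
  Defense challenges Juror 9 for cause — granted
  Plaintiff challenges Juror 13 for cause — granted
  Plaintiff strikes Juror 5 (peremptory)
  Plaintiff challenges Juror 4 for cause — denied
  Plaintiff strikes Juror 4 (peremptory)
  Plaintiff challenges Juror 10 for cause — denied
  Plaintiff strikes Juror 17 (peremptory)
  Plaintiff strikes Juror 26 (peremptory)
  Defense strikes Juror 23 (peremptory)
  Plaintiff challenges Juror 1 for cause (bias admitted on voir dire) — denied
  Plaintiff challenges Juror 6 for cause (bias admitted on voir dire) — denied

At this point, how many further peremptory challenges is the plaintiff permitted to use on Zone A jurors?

Plaintiff peremptories so far: #5, #4, #17, #26 — 4 of 4 used, 0 left overall.
Against Zone A: #4, #17 — 2 used; per-zone cap 2 leaves 0.
Binding limit: min(0, 0) = 0.

0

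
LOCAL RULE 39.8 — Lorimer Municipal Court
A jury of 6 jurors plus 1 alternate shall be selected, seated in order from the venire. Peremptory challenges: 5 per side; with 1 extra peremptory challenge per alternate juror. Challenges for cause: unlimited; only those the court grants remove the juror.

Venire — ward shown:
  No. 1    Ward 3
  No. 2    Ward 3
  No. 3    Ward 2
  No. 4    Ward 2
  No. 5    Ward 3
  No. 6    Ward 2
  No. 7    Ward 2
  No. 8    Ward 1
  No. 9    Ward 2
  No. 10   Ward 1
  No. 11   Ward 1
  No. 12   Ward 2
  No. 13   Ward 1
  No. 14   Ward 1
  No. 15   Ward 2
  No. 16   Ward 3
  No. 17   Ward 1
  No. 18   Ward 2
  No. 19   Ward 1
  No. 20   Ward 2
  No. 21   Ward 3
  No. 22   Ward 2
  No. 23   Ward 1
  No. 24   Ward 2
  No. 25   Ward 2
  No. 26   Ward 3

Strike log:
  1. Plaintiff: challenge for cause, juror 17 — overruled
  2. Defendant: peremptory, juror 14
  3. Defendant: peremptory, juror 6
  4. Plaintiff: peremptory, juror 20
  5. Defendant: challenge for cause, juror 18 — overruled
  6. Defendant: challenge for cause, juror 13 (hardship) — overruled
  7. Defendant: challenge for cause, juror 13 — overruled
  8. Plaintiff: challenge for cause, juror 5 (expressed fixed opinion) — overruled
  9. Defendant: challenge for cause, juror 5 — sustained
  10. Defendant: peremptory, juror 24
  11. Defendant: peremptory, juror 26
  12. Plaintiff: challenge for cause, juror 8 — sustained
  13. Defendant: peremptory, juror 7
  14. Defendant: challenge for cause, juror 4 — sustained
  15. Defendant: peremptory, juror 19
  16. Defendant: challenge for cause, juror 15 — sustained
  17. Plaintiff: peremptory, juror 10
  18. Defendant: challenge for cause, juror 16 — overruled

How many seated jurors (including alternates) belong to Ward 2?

3

Removed: #4, #5, #6, #7, #8, #10, #14, #15, #19, #20, #24, #26.
Seated (7 incl. alternates): #1, #2, #3, #9, #11, #12, #13.
Of those, in Ward 2: #3, #9, #12 → 3.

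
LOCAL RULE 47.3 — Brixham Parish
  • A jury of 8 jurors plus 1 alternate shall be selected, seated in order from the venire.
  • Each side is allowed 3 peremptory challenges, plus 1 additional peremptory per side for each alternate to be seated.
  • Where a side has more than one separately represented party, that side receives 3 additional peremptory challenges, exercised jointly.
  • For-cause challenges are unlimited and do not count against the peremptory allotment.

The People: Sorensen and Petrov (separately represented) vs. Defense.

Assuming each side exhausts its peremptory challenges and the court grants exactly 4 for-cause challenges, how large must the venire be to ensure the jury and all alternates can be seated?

24

Seats to fill: 8 + 1 alternates = 9.
Peremptories — The People: 3 + 1×1 + 3 = 7; Defense: 3 + 1×1 = 4; total 11.
For-cause removals: 4.
Minimum venire: 9 + 11 + 4 = 24.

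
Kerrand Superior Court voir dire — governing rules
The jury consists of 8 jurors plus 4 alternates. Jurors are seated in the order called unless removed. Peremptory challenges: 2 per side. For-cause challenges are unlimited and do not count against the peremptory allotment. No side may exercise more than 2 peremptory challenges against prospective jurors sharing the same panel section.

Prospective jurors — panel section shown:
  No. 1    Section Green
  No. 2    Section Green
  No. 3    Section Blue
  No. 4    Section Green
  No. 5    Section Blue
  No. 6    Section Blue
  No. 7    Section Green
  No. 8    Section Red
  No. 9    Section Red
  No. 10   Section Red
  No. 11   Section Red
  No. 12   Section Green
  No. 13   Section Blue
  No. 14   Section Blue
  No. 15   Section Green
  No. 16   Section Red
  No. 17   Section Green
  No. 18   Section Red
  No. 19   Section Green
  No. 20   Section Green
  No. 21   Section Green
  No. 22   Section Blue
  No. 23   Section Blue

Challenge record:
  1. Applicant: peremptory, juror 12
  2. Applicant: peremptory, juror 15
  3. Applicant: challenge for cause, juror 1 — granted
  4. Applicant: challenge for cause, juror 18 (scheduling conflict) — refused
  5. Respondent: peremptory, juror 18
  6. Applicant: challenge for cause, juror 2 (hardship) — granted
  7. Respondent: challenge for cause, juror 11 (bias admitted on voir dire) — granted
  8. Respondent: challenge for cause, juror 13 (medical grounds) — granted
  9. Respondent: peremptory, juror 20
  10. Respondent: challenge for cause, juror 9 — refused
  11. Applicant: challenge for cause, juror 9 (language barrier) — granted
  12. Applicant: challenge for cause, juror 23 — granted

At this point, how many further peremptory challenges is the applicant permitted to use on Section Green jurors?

0

Applicant peremptories so far: #12, #15 — 2 of 2 used, 0 left overall.
Against Section Green: #12, #15 — 2 used; per-section cap 2 leaves 0.
Binding limit: min(0, 0) = 0.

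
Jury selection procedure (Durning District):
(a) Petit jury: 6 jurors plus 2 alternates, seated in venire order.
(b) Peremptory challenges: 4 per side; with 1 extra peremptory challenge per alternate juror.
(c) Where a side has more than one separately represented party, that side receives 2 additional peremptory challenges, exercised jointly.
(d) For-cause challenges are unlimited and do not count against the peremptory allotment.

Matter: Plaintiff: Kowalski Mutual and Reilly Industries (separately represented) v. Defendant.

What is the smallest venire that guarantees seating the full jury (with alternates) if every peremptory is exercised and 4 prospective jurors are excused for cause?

26

Seats to fill: 6 + 2 alternates = 8.
Peremptories — Plaintiff: 4 + 1×2 + 2 = 8; Defendant: 4 + 1×2 = 6; total 14.
For-cause removals: 4.
Minimum venire: 8 + 14 + 4 = 26.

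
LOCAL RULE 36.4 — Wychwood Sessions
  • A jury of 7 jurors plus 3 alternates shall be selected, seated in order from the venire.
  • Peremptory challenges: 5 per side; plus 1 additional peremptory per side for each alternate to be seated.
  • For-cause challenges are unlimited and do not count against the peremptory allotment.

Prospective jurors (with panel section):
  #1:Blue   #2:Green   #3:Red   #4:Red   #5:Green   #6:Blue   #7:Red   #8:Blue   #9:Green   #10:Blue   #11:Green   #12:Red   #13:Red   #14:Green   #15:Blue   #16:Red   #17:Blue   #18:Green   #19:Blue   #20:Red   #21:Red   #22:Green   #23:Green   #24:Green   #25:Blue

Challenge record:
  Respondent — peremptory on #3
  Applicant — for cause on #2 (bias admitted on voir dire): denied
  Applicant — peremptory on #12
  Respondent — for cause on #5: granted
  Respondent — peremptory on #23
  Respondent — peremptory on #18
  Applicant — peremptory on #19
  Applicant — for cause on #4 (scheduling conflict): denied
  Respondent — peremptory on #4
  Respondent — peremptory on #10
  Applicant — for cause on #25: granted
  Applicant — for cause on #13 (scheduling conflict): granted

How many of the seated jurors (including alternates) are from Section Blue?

4

Removed: #3, #4, #5, #10, #12, #13, #18, #19, #23, #25.
Seated (10 incl. alternates): #1, #2, #6, #7, #8, #9, #11, #14, #15, #16.
Of those, in Section Blue: #1, #6, #8, #15 → 4.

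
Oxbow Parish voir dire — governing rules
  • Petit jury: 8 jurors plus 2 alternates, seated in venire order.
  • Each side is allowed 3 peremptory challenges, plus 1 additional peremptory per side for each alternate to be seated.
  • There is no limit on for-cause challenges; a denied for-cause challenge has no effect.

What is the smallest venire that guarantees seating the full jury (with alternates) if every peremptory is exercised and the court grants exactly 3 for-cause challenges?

Seats to fill: 8 + 2 alternates = 10.
Peremptories: 3 + 1×2 = 5 per side × 2 sides = 10.
For-cause removals: 3.
Minimum venire: 10 + 10 + 3 = 23.

23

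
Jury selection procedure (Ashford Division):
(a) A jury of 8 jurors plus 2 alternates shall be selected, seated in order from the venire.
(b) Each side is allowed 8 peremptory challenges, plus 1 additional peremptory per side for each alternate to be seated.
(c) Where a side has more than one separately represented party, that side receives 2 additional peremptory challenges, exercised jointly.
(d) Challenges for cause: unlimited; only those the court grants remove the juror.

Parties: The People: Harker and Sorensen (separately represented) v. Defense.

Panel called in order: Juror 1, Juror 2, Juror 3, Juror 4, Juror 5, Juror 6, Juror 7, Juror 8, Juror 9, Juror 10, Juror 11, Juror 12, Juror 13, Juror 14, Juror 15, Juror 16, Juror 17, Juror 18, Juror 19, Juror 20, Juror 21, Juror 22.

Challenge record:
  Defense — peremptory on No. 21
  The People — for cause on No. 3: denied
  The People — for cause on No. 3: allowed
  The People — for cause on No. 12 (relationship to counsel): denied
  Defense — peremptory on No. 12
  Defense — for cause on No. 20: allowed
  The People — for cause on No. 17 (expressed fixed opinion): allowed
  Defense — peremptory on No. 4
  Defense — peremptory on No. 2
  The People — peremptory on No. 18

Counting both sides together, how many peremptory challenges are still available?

17

The People allotment: 8 base + 1 × 2 alternates + 2 multi-party = 12. Defense allotment: 8 base + 1 × 2 alternates = 10.
The People peremptories used: #18 — 1 (for-cause on #3, #3, #12, #17 don't count).
Defense peremptories used: #21, #12, #4, #2 — 4 (the for-cause on #20 doesn't count).
Remaining: (12 − 1) + (10 − 4) = 17.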